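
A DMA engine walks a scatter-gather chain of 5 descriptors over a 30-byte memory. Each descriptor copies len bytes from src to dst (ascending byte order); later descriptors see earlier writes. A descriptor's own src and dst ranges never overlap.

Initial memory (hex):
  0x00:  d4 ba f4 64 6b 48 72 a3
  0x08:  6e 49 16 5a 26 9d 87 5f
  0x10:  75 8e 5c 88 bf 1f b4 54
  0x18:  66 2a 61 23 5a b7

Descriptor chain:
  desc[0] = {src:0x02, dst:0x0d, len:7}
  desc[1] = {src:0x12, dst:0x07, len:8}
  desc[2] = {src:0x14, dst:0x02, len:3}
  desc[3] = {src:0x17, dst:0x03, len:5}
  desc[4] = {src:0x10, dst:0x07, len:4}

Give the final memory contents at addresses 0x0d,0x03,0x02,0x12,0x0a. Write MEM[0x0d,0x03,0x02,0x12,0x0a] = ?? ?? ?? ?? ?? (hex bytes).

D0: mem[0x0d..0x13] <- [f4 64 6b 48 72 a3 6e]
D1: mem[0x07..0x0e] <- [a3 6e bf 1f b4 54 66 2a]
D2: mem[0x02..0x04] <- [bf 1f b4]
D3: mem[0x03..0x07] <- [54 66 2a 61 23]
D4: mem[0x07..0x0a] <- [48 72 a3 6e]
query mem[0x0d]=0x66, mem[0x03]=0x54, mem[0x02]=0xbf, mem[0x12]=0xa3, mem[0x0a]=0x6e

MEM[0x0d,0x03,0x02,0x12,0x0a] = 66 54 bf a3 6e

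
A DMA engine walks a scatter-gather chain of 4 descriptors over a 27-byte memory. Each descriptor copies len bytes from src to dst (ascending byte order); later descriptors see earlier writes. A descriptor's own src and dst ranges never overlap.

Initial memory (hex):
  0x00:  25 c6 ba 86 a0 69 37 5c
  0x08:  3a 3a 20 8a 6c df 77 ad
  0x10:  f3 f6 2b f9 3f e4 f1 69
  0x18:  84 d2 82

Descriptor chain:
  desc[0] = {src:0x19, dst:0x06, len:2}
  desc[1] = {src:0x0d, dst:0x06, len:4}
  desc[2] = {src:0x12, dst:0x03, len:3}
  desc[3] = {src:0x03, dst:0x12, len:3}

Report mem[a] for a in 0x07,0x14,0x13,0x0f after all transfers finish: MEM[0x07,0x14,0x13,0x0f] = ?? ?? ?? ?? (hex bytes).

#0 dst[0x06+2] := {0xd2,0x82}
#1 dst[0x06+4] := {0xdf,0x77,0xad,0xf3}
#2 dst[0x03+3] := {0x2b,0xf9,0x3f}
#3 dst[0x12+3] := {0x2b,0xf9,0x3f}
query mem[0x07]=0x77, mem[0x14]=0x3f, mem[0x13]=0xf9, mem[0x0f]=0xad

MEM[0x07,0x14,0x13,0x0f] = 77 3f f9 ad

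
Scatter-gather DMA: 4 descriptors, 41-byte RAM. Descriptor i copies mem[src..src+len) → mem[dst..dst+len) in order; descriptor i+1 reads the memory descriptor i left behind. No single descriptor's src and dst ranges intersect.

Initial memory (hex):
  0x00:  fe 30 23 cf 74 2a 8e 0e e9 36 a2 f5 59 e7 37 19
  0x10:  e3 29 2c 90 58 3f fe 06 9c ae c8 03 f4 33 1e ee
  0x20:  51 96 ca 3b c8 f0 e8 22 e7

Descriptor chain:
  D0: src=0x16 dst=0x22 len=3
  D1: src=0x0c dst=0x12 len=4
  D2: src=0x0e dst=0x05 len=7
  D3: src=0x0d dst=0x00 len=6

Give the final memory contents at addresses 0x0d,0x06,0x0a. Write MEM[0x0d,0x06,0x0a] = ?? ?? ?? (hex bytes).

MEM[0x0d,0x06,0x0a] = e7 19 e7

  after D0: wrote 3B at 0x22 = fe069c
  after D1: wrote 4B at 0x12 = 59e73719
  after D2: wrote 7B at 0x05 = 3719e32959e737
  after D3: wrote 6B at 0x00 = e73719e32959
query mem[0x0d]=0xe7, mem[0x06]=0x19, mem[0x0a]=0xe7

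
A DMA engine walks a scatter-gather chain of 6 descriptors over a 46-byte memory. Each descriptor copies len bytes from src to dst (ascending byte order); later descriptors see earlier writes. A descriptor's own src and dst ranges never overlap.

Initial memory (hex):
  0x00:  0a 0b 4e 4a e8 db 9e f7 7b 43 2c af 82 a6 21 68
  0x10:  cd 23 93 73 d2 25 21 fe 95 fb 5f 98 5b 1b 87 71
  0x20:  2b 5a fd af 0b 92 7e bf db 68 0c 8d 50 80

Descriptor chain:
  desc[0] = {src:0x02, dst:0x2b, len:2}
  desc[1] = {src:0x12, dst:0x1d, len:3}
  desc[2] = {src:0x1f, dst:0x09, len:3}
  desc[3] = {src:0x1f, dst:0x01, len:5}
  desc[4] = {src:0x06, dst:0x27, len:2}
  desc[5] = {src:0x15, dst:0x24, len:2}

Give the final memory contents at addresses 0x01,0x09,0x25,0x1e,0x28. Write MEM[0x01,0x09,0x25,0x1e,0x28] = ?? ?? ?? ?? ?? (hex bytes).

MEM[0x01,0x09,0x25,0x1e,0x28] = d2 d2 21 73 f7

[0] 0x02->0x2b len=2 : 4e 4a
[1] 0x12->0x1d len=3 : 93 73 d2
[2] 0x1f->0x09 len=3 : d2 2b 5a
[3] 0x1f->0x01 len=5 : d2 2b 5a fd af
[4] 0x06->0x27 len=2 : 9e f7
[5] 0x15->0x24 len=2 : 25 21
query mem[0x01]=0xd2, mem[0x09]=0xd2, mem[0x25]=0x21, mem[0x1e]=0x73, mem[0x28]=0xf7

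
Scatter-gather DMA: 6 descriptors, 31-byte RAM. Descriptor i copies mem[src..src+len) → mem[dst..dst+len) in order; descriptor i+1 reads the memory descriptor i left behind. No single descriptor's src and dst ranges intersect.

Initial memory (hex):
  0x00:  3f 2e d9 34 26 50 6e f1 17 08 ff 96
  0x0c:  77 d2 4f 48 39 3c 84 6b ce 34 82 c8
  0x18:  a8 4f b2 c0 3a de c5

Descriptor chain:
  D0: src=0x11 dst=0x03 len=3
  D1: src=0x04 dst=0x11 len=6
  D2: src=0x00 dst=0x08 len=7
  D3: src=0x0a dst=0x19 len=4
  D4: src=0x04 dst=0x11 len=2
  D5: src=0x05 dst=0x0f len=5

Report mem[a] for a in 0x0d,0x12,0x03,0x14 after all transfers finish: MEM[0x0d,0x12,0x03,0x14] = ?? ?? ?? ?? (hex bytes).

MEM[0x0d,0x12,0x03,0x14] = 6b 3f 3c f1

[0] 0x11->0x03 len=3 : 3c 84 6b
[1] 0x04->0x11 len=6 : 84 6b 6e f1 17 08
[2] 0x00->0x08 len=7 : 3f 2e d9 3c 84 6b 6e
[3] 0x0a->0x19 len=4 : d9 3c 84 6b
[4] 0x04->0x11 len=2 : 84 6b
[5] 0x05->0x0f len=5 : 6b 6e f1 3f 2e
query mem[0x0d]=0x6b, mem[0x12]=0x3f, mem[0x03]=0x3c, mem[0x14]=0xf1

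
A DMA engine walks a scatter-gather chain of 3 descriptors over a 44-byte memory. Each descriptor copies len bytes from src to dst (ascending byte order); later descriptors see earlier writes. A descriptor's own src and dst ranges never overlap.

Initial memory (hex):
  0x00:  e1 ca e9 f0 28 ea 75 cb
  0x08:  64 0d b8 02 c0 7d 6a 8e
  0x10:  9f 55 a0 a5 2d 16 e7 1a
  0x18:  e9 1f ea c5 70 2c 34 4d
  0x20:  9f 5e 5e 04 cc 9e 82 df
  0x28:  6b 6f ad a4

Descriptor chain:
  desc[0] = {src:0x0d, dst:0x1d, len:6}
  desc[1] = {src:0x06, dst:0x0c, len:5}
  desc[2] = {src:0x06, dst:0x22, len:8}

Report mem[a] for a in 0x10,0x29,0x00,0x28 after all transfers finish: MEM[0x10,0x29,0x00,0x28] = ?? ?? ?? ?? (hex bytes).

MEM[0x10,0x29,0x00,0x28] = b8 cb e1 75

[0] 0x0d->0x1d len=6 : 7d 6a 8e 9f 55 a0
[1] 0x06->0x0c len=5 : 75 cb 64 0d b8
[2] 0x06->0x22 len=8 : 75 cb 64 0d b8 02 75 cb
query mem[0x10]=0xb8, mem[0x29]=0xcb, mem[0x00]=0xe1, mem[0x28]=0x75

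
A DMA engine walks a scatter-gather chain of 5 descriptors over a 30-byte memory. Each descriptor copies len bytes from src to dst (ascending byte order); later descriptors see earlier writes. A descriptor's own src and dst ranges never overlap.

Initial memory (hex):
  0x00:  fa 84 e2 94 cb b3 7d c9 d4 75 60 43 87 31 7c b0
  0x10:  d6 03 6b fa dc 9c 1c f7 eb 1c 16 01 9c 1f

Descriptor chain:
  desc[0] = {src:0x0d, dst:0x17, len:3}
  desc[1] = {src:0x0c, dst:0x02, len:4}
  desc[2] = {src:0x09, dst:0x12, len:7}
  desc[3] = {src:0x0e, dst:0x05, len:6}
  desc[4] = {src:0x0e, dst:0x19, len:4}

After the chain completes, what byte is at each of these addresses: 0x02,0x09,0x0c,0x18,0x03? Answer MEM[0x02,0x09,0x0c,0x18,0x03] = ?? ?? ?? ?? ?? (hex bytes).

  after D0: wrote 3B at 0x17 = 317cb0
  after D1: wrote 4B at 0x02 = 87317cb0
  after D2: wrote 7B at 0x12 = 75604387317cb0
  after D3: wrote 6B at 0x05 = 7cb0d6037560
  after D4: wrote 4B at 0x19 = 7cb0d603
query mem[0x02]=0x87, mem[0x09]=0x75, mem[0x0c]=0x87, mem[0x18]=0xb0, mem[0x03]=0x31

MEM[0x02,0x09,0x0c,0x18,0x03] = 87 75 87 b0 31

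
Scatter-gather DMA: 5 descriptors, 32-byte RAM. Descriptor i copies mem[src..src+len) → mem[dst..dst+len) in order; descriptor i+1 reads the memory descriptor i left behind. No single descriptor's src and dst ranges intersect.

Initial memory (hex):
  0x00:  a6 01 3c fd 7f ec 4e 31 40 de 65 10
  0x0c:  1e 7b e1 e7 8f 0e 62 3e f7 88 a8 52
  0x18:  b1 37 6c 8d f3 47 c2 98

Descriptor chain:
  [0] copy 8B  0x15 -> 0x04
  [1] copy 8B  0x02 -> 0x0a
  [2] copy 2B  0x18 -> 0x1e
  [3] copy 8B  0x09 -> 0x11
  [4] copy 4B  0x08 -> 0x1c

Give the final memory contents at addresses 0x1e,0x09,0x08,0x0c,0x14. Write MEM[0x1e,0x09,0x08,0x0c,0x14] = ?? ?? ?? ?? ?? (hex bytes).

  after D0: wrote 8B at 0x04 = 88a852b1376c8df3
  after D1: wrote 8B at 0x0a = 3cfd88a852b1376c
  after D2: wrote 2B at 0x1e = b137
  after D3: wrote 8B at 0x11 = 6c3cfd88a852b137
  after D4: wrote 4B at 0x1c = 376c3cfd
query mem[0x1e]=0x3c, mem[0x09]=0x6c, mem[0x08]=0x37, mem[0x0c]=0x88, mem[0x14]=0x88

MEM[0x1e,0x09,0x08,0x0c,0x14] = 3c 6c 37 88 88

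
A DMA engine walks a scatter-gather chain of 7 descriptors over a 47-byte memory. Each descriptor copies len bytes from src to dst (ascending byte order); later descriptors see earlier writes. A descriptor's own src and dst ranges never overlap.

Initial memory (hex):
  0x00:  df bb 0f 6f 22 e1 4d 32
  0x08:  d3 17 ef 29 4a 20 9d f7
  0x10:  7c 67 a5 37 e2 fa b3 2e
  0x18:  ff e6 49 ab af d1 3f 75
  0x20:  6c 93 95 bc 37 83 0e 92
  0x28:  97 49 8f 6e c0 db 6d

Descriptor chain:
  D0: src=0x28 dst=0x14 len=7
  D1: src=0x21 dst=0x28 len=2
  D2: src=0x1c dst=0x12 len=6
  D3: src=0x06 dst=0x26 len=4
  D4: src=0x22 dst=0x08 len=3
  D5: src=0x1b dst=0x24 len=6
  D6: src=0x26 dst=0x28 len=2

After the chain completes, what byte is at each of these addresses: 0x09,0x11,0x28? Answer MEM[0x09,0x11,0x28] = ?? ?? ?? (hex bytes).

#0 dst[0x14+7] := {0x97,0x49,0x8f,0x6e,0xc0,0xdb,0x6d}
#1 dst[0x28+2] := {0x93,0x95}
#2 dst[0x12+6] := {0xaf,0xd1,0x3f,0x75,0x6c,0x93}
#3 dst[0x26+4] := {0x4d,0x32,0xd3,0x17}
#4 dst[0x08+3] := {0x95,0xbc,0x37}
#5 dst[0x24+6] := {0xab,0xaf,0xd1,0x3f,0x75,0x6c}
#6 dst[0x28+2] := {0xd1,0x3f}
query mem[0x09]=0xbc, mem[0x11]=0x67, mem[0x28]=0xd1

MEM[0x09,0x11,0x28] = bc 67 d1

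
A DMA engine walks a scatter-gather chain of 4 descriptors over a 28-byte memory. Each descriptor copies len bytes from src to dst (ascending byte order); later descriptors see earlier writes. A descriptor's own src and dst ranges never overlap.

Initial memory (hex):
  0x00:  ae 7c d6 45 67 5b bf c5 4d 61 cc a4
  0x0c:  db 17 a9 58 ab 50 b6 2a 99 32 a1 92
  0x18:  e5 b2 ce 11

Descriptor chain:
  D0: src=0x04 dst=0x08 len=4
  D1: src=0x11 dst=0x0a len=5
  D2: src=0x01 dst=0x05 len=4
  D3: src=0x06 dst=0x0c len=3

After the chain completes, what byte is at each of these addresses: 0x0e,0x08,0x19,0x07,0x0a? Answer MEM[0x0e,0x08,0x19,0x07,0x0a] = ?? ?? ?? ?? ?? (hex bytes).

MEM[0x0e,0x08,0x19,0x07,0x0a] = 67 67 b2 45 50

  after D0: wrote 4B at 0x08 = 675bbfc5
  after D1: wrote 5B at 0x0a = 50b62a9932
  after D2: wrote 4B at 0x05 = 7cd64567
  after D3: wrote 3B at 0x0c = d64567
query mem[0x0e]=0x67, mem[0x08]=0x67, mem[0x19]=0xb2, mem[0x07]=0x45, mem[0x0a]=0x50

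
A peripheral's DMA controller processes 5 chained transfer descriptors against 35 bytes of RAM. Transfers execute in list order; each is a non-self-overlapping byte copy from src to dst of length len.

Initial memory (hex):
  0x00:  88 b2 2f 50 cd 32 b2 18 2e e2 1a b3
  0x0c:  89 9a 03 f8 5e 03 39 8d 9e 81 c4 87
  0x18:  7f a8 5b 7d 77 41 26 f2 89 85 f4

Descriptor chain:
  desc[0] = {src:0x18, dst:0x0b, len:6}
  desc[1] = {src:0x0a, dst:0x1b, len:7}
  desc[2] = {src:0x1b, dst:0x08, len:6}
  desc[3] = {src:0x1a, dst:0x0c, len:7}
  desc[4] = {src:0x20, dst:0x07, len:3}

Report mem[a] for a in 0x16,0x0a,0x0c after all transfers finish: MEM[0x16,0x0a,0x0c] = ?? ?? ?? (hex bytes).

  after D0: wrote 6B at 0x0b = 7fa85b7d7741
  after D1: wrote 7B at 0x1b = 1a7fa85b7d7741
  after D2: wrote 6B at 0x08 = 1a7fa85b7d77
  after D3: wrote 7B at 0x0c = 5b1a7fa85b7d77
  after D4: wrote 3B at 0x07 = 7741f4
query mem[0x16]=0xc4, mem[0x0a]=0xa8, mem[0x0c]=0x5b

MEM[0x16,0x0a,0x0c] = c4 a8 5b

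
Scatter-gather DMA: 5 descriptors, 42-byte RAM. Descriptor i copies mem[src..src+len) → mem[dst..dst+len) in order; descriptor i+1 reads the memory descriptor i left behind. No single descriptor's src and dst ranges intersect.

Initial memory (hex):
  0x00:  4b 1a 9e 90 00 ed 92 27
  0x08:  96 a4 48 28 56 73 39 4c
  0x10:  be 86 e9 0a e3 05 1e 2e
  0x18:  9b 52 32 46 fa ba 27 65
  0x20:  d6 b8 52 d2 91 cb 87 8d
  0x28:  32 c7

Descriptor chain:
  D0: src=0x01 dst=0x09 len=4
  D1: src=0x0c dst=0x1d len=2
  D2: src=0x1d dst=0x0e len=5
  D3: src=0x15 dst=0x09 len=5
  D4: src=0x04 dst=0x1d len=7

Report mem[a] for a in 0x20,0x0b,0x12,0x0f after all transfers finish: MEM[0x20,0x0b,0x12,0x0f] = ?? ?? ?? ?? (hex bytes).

[0] 0x01->0x09 len=4 : 1a 9e 90 00
[1] 0x0c->0x1d len=2 : 00 73
[2] 0x1d->0x0e len=5 : 00 73 65 d6 b8
[3] 0x15->0x09 len=5 : 05 1e 2e 9b 52
[4] 0x04->0x1d len=7 : 00 ed 92 27 96 05 1e
query mem[0x20]=0x27, mem[0x0b]=0x2e, mem[0x12]=0xb8, mem[0x0f]=0x73

MEM[0x20,0x0b,0x12,0x0f] = 27 2e b8 73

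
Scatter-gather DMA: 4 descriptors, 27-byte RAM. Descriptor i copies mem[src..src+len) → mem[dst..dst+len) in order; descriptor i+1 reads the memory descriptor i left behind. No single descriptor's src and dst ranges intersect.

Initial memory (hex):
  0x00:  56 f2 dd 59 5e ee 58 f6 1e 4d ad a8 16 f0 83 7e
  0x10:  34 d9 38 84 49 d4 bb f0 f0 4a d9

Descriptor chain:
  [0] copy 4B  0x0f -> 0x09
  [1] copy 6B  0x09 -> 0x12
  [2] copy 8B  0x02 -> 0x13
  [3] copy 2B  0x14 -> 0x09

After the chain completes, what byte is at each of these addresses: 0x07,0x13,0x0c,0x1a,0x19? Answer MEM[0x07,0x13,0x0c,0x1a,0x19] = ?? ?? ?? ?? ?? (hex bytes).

MEM[0x07,0x13,0x0c,0x1a,0x19] = f6 dd 38 7e 1e

[0] 0x0f->0x09 len=4 : 7e 34 d9 38
[1] 0x09->0x12 len=6 : 7e 34 d9 38 f0 83
[2] 0x02->0x13 len=8 : dd 59 5e ee 58 f6 1e 7e
[3] 0x14->0x09 len=2 : 59 5e
query mem[0x07]=0xf6, mem[0x13]=0xdd, mem[0x0c]=0x38, mem[0x1a]=0x7e, mem[0x19]=0x1e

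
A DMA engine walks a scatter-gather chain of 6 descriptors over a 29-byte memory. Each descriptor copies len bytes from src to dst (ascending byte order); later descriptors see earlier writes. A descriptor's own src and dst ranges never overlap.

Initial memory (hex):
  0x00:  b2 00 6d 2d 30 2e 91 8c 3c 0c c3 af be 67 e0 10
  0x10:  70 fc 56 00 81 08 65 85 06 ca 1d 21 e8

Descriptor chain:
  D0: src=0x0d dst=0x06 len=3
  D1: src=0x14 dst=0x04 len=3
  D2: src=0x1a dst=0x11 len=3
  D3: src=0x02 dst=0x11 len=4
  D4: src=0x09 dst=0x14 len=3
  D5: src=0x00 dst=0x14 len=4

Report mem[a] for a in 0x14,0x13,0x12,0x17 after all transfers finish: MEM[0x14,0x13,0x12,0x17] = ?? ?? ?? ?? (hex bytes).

[0] 0x0d->0x06 len=3 : 67 e0 10
[1] 0x14->0x04 len=3 : 81 08 65
[2] 0x1a->0x11 len=3 : 1d 21 e8
[3] 0x02->0x11 len=4 : 6d 2d 81 08
[4] 0x09->0x14 len=3 : 0c c3 af
[5] 0x00->0x14 len=4 : b2 00 6d 2d
query mem[0x14]=0xb2, mem[0x13]=0x81, mem[0x12]=0x2d, mem[0x17]=0x2d

MEM[0x14,0x13,0x12,0x17] = b2 81 2d 2d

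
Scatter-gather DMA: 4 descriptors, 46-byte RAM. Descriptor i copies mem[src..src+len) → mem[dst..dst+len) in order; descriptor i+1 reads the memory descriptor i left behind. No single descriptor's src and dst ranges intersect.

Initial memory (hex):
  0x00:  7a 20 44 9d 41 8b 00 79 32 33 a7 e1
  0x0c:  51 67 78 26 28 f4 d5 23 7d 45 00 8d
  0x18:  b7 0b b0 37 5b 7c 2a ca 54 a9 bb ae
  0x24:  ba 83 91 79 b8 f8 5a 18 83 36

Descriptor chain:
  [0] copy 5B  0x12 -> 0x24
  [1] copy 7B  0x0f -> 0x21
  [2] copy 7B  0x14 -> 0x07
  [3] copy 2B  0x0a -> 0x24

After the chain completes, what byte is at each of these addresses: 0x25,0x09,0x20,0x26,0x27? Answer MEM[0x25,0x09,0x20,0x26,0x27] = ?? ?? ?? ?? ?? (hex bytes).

MEM[0x25,0x09,0x20,0x26,0x27] = b7 00 54 7d 45

D0: mem[0x24..0x28] <- [d5 23 7d 45 00]
D1: mem[0x21..0x27] <- [26 28 f4 d5 23 7d 45]
D2: mem[0x07..0x0d] <- [7d 45 00 8d b7 0b b0]
D3: mem[0x24..0x25] <- [8d b7]
query mem[0x25]=0xb7, mem[0x09]=0x00, mem[0x20]=0x54, mem[0x26]=0x7d, mem[0x27]=0x45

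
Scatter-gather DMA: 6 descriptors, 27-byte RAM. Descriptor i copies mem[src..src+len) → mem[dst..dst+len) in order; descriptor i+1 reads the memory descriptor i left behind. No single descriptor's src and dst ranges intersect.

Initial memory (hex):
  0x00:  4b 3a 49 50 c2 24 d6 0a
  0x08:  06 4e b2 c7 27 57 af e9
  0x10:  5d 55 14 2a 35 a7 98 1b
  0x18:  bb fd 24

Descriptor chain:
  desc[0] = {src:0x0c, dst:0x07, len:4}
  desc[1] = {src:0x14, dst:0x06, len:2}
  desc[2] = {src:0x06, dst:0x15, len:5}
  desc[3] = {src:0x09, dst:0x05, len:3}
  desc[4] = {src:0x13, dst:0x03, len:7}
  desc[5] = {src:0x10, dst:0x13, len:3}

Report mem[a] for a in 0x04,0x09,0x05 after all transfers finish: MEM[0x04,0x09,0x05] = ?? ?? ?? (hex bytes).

  after D0: wrote 4B at 0x07 = 2757afe9
  after D1: wrote 2B at 0x06 = 35a7
  after D2: wrote 5B at 0x15 = 35a757afe9
  after D3: wrote 3B at 0x05 = afe9c7
  after D4: wrote 7B at 0x03 = 2a3535a757afe9
  after D5: wrote 3B at 0x13 = 5d5514
query mem[0x04]=0x35, mem[0x09]=0xe9, mem[0x05]=0x35

MEM[0x04,0x09,0x05] = 35 e9 35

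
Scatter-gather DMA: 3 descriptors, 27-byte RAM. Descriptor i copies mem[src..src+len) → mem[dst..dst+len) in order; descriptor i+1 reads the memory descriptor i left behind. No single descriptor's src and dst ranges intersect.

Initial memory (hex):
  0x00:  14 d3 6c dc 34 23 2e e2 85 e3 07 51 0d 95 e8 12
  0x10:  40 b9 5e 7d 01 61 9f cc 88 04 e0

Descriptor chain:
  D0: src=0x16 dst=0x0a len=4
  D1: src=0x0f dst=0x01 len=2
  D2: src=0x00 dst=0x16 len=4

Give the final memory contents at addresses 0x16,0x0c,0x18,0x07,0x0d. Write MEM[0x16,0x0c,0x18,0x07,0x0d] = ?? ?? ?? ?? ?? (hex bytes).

MEM[0x16,0x0c,0x18,0x07,0x0d] = 14 88 40 e2 04

D0: mem[0x0a..0x0d] <- [9f cc 88 04]
D1: mem[0x01..0x02] <- [12 40]
D2: mem[0x16..0x19] <- [14 12 40 dc]
query mem[0x16]=0x14, mem[0x0c]=0x88, mem[0x18]=0x40, mem[0x07]=0xe2, mem[0x0d]=0x04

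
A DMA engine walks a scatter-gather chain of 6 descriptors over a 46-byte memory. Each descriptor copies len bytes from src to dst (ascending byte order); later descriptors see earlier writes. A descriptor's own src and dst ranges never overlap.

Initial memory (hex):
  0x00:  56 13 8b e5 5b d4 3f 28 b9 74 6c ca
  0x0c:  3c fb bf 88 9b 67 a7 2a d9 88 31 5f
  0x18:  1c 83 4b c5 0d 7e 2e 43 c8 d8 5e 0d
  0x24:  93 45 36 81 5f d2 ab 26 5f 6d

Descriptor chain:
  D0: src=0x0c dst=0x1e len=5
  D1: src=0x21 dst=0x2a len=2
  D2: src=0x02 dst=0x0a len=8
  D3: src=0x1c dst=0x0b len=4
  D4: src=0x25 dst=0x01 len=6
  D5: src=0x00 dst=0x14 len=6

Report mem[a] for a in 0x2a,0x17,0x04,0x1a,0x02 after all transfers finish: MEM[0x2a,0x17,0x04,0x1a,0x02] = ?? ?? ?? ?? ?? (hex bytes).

  after D0: wrote 5B at 0x1e = 3cfbbf889b
  after D1: wrote 2B at 0x2a = 889b
  after D2: wrote 8B at 0x0a = 8be55bd43f28b974
  after D3: wrote 4B at 0x0b = 0d7e3cfb
  after D4: wrote 6B at 0x01 = 4536815fd288
  after D5: wrote 6B at 0x14 = 564536815fd2
query mem[0x2a]=0x88, mem[0x17]=0x81, mem[0x04]=0x5f, mem[0x1a]=0x4b, mem[0x02]=0x36

MEM[0x2a,0x17,0x04,0x1a,0x02] = 88 81 5f 4b 36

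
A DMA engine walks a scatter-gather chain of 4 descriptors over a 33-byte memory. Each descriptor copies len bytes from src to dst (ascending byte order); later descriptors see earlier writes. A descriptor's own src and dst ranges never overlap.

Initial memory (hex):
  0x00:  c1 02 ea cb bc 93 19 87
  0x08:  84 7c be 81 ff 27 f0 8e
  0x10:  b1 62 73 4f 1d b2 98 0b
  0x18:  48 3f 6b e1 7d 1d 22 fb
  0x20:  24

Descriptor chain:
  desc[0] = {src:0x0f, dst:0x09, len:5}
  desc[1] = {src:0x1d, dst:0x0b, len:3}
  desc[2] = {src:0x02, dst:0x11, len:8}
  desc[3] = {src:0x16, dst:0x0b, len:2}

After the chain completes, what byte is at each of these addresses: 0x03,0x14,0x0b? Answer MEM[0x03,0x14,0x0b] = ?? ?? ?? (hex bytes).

MEM[0x03,0x14,0x0b] = cb 93 87

#0 dst[0x09+5] := {0x8e,0xb1,0x62,0x73,0x4f}
#1 dst[0x0b+3] := {0x1d,0x22,0xfb}
#2 dst[0x11+8] := {0xea,0xcb,0xbc,0x93,0x19,0x87,0x84,0x8e}
#3 dst[0x0b+2] := {0x87,0x84}
query mem[0x03]=0xcb, mem[0x14]=0x93, mem[0x0b]=0x87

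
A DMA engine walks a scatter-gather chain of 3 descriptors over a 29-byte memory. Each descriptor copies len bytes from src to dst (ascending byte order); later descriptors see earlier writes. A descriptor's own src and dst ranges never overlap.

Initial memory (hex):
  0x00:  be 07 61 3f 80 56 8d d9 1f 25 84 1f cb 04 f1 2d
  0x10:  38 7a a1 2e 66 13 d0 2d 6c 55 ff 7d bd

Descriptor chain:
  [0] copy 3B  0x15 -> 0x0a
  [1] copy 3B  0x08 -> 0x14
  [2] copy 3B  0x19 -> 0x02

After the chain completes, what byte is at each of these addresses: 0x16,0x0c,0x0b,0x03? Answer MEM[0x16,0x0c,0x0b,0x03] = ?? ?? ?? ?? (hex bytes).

#0 dst[0x0a+3] := {0x13,0xd0,0x2d}
#1 dst[0x14+3] := {0x1f,0x25,0x13}
#2 dst[0x02+3] := {0x55,0xff,0x7d}
query mem[0x16]=0x13, mem[0x0c]=0x2d, mem[0x0b]=0xd0, mem[0x03]=0xff

MEM[0x16,0x0c,0x0b,0x03] = 13 2d d0 ff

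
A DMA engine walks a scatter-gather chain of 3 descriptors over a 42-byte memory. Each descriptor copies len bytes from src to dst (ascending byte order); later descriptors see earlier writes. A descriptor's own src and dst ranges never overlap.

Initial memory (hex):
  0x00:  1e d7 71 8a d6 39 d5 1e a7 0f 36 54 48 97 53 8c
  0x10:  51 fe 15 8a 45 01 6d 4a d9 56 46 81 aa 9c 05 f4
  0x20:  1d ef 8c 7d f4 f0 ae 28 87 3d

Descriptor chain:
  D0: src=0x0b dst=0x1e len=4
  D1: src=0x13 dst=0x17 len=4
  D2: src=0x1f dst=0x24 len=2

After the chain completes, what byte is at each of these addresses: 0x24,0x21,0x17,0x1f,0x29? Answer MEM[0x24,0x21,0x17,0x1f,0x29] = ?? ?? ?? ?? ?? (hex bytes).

#0 dst[0x1e+4] := {0x54,0x48,0x97,0x53}
#1 dst[0x17+4] := {0x8a,0x45,0x01,0x6d}
#2 dst[0x24+2] := {0x48,0x97}
query mem[0x24]=0x48, mem[0x21]=0x53, mem[0x17]=0x8a, mem[0x1f]=0x48, mem[0x29]=0x3d

MEM[0x24,0x21,0x17,0x1f,0x29] = 48 53 8a 48 3d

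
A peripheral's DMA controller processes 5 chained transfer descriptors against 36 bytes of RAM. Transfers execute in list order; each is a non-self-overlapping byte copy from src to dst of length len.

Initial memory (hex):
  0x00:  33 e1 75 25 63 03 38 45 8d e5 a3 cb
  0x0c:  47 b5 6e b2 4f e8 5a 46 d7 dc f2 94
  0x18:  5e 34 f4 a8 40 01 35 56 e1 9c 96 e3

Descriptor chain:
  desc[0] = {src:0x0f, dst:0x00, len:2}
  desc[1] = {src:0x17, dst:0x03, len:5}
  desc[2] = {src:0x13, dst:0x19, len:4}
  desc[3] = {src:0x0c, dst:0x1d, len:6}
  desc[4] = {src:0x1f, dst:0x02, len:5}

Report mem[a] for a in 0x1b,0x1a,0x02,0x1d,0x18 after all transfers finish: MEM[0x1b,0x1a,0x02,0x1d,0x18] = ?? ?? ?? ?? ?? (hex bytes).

MEM[0x1b,0x1a,0x02,0x1d,0x18] = dc d7 6e 47 5e

D0: mem[0x00..0x01] <- [b2 4f]
D1: mem[0x03..0x07] <- [94 5e 34 f4 a8]
D2: mem[0x19..0x1c] <- [46 d7 dc f2]
D3: mem[0x1d..0x22] <- [47 b5 6e b2 4f e8]
D4: mem[0x02..0x06] <- [6e b2 4f e8 e3]
query mem[0x1b]=0xdc, mem[0x1a]=0xd7, mem[0x02]=0x6e, mem[0x1d]=0x47, mem[0x18]=0x5e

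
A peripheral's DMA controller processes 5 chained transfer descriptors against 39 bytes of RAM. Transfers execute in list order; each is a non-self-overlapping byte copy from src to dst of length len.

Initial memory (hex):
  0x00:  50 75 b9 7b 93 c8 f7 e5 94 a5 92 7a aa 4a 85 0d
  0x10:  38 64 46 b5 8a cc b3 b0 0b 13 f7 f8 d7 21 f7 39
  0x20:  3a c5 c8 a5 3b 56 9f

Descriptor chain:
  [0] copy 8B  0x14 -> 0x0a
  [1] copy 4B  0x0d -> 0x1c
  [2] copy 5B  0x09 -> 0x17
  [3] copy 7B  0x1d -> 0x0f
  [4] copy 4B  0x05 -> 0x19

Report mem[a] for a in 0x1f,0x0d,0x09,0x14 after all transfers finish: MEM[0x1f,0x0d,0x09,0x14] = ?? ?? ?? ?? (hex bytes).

[0] 0x14->0x0a len=8 : 8a cc b3 b0 0b 13 f7 f8
[1] 0x0d->0x1c len=4 : b0 0b 13 f7
[2] 0x09->0x17 len=5 : a5 8a cc b3 b0
[3] 0x1d->0x0f len=7 : 0b 13 f7 3a c5 c8 a5
[4] 0x05->0x19 len=4 : c8 f7 e5 94
query mem[0x1f]=0xf7, mem[0x0d]=0xb0, mem[0x09]=0xa5, mem[0x14]=0xc8

MEM[0x1f,0x0d,0x09,0x14] = f7 b0 a5 c8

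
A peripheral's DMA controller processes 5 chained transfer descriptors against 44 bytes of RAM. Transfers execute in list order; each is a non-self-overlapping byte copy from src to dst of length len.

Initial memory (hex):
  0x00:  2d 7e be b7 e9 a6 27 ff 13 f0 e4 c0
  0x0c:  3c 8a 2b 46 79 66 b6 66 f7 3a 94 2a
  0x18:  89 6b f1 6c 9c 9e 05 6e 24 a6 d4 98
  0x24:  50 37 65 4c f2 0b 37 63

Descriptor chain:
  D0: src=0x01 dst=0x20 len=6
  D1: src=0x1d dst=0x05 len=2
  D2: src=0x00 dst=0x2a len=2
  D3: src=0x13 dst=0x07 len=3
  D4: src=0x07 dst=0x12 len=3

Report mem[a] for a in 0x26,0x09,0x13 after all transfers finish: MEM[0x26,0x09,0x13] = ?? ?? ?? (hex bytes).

MEM[0x26,0x09,0x13] = 65 3a f7

[0] 0x01->0x20 len=6 : 7e be b7 e9 a6 27
[1] 0x1d->0x05 len=2 : 9e 05
[2] 0x00->0x2a len=2 : 2d 7e
[3] 0x13->0x07 len=3 : 66 f7 3a
[4] 0x07->0x12 len=3 : 66 f7 3a
query mem[0x26]=0x65, mem[0x09]=0x3a, mem[0x13]=0xf7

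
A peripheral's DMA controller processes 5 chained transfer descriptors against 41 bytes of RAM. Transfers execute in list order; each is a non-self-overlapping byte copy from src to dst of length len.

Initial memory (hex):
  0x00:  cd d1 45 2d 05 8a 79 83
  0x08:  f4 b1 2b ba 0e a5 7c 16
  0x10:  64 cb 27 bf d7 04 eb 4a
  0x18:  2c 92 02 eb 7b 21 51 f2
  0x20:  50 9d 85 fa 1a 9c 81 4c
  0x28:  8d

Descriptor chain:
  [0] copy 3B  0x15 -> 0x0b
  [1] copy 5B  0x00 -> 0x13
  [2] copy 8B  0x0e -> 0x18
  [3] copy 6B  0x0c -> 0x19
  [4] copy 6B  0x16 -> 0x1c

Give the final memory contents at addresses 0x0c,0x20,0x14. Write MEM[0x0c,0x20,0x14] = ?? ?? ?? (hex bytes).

MEM[0x0c,0x20,0x14] = eb 4a d1

D0: mem[0x0b..0x0d] <- [04 eb 4a]
D1: mem[0x13..0x17] <- [cd d1 45 2d 05]
D2: mem[0x18..0x1f] <- [7c 16 64 cb 27 cd d1 45]
D3: mem[0x19..0x1e] <- [eb 4a 7c 16 64 cb]
D4: mem[0x1c..0x21] <- [2d 05 7c eb 4a 7c]
query mem[0x0c]=0xeb, mem[0x20]=0x4a, mem[0x14]=0xd1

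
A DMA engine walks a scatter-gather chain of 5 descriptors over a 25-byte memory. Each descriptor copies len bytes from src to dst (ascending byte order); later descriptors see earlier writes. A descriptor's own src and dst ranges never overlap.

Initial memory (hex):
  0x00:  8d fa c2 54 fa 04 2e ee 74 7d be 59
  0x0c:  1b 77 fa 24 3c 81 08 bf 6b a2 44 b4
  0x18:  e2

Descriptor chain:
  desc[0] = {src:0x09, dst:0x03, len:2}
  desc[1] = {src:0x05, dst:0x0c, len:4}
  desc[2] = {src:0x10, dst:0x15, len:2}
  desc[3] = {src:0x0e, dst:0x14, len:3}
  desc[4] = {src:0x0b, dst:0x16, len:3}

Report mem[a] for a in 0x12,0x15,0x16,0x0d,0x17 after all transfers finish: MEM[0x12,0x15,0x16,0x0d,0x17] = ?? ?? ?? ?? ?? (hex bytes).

D0: mem[0x03..0x04] <- [7d be]
D1: mem[0x0c..0x0f] <- [04 2e ee 74]
D2: mem[0x15..0x16] <- [3c 81]
D3: mem[0x14..0x16] <- [ee 74 3c]
D4: mem[0x16..0x18] <- [59 04 2e]
query mem[0x12]=0x08, mem[0x15]=0x74, mem[0x16]=0x59, mem[0x0d]=0x2e, mem[0x17]=0x04

MEM[0x12,0x15,0x16,0x0d,0x17] = 08 74 59 2e 04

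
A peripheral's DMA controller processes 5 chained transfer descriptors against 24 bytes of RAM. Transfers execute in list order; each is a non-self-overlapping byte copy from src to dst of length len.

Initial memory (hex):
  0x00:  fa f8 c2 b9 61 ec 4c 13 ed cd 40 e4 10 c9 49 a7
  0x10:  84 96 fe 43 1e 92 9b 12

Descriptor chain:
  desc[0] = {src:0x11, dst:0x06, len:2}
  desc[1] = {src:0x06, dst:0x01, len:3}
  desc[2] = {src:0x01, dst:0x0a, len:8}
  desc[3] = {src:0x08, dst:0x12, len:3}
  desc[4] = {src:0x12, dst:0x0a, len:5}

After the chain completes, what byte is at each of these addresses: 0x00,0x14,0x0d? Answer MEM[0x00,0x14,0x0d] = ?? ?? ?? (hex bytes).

MEM[0x00,0x14,0x0d] = fa 96 92

D0: mem[0x06..0x07] <- [96 fe]
D1: mem[0x01..0x03] <- [96 fe ed]
D2: mem[0x0a..0x11] <- [96 fe ed 61 ec 96 fe ed]
D3: mem[0x12..0x14] <- [ed cd 96]
D4: mem[0x0a..0x0e] <- [ed cd 96 92 9b]
query mem[0x00]=0xfa, mem[0x14]=0x96, mem[0x0d]=0x92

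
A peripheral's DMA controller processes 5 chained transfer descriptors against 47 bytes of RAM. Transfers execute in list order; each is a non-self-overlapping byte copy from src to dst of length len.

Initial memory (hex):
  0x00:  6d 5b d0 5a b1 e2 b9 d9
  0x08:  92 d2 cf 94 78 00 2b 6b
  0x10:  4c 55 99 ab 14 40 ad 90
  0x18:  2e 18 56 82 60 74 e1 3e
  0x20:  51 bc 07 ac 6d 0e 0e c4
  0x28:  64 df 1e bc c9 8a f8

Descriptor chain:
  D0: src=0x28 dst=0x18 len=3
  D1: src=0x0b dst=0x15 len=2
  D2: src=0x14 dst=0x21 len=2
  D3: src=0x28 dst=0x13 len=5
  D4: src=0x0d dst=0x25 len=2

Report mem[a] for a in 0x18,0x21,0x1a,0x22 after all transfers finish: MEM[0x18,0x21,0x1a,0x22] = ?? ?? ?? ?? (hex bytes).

MEM[0x18,0x21,0x1a,0x22] = 64 14 1e 94

  after D0: wrote 3B at 0x18 = 64df1e
  after D1: wrote 2B at 0x15 = 9478
  after D2: wrote 2B at 0x21 = 1494
  after D3: wrote 5B at 0x13 = 64df1ebcc9
  after D4: wrote 2B at 0x25 = 002b
query mem[0x18]=0x64, mem[0x21]=0x14, mem[0x1a]=0x1e, mem[0x22]=0x94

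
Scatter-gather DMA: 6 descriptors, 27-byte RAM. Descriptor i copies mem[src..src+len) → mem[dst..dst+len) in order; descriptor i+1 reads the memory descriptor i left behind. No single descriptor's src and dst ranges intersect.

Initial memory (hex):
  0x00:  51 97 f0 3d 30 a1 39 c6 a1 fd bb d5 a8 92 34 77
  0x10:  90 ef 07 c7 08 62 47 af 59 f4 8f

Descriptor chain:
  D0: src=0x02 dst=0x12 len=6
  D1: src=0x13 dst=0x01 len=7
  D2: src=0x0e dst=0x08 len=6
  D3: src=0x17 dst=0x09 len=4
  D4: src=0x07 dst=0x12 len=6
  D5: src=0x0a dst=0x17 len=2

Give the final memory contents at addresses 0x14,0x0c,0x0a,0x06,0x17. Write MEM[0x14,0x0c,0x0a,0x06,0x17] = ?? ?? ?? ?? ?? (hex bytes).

[0] 0x02->0x12 len=6 : f0 3d 30 a1 39 c6
[1] 0x13->0x01 len=7 : 3d 30 a1 39 c6 59 f4
[2] 0x0e->0x08 len=6 : 34 77 90 ef f0 3d
[3] 0x17->0x09 len=4 : c6 59 f4 8f
[4] 0x07->0x12 len=6 : f4 34 c6 59 f4 8f
[5] 0x0a->0x17 len=2 : 59 f4
query mem[0x14]=0xc6, mem[0x0c]=0x8f, mem[0x0a]=0x59, mem[0x06]=0x59, mem[0x17]=0x59

MEM[0x14,0x0c,0x0a,0x06,0x17] = c6 8f 59 59 59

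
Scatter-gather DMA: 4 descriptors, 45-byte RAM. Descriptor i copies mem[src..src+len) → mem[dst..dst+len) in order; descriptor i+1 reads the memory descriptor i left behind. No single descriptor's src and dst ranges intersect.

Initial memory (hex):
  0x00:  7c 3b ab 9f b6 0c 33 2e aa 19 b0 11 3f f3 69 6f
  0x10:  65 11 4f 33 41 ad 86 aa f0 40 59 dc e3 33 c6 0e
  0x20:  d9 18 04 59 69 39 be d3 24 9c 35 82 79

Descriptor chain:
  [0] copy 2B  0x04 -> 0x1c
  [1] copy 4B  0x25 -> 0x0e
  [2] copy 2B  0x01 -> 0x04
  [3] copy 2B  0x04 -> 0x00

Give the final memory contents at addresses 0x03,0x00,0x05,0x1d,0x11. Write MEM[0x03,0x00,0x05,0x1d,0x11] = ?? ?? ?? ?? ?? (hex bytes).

  after D0: wrote 2B at 0x1c = b60c
  after D1: wrote 4B at 0x0e = 39bed324
  after D2: wrote 2B at 0x04 = 3bab
  after D3: wrote 2B at 0x00 = 3bab
query mem[0x03]=0x9f, mem[0x00]=0x3b, mem[0x05]=0xab, mem[0x1d]=0x0c, mem[0x11]=0x24

MEM[0x03,0x00,0x05,0x1d,0x11] = 9f 3b ab 0c 24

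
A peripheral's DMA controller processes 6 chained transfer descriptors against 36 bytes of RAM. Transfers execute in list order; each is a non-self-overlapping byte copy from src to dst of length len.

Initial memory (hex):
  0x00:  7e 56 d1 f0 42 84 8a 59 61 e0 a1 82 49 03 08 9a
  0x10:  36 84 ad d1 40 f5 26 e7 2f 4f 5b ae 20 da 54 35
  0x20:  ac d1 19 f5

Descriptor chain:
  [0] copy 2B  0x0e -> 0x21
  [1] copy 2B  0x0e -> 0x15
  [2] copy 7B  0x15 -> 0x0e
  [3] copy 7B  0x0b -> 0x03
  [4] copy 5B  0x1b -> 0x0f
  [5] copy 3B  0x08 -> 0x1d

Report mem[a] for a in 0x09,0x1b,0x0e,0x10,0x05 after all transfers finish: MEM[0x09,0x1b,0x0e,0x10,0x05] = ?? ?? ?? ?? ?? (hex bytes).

  after D0: wrote 2B at 0x21 = 089a
  after D1: wrote 2B at 0x15 = 089a
  after D2: wrote 7B at 0x0e = 089ae72f4f5bae
  after D3: wrote 7B at 0x03 = 824903089ae72f
  after D4: wrote 5B at 0x0f = ae20da5435
  after D5: wrote 3B at 0x1d = e72fa1
query mem[0x09]=0x2f, mem[0x1b]=0xae, mem[0x0e]=0x08, mem[0x10]=0x20, mem[0x05]=0x03

MEM[0x09,0x1b,0x0e,0x10,0x05] = 2f ae 08 20 03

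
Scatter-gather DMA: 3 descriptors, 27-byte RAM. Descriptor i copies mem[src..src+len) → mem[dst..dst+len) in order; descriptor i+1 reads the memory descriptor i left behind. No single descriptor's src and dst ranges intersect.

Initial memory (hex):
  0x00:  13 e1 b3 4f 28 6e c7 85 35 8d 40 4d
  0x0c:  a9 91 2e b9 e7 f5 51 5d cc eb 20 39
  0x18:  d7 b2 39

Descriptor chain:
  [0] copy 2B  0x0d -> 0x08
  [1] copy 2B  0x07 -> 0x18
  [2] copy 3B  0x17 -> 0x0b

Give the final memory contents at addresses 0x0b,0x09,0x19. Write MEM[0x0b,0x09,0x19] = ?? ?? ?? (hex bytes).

[0] 0x0d->0x08 len=2 : 91 2e
[1] 0x07->0x18 len=2 : 85 91
[2] 0x17->0x0b len=3 : 39 85 91
query mem[0x0b]=0x39, mem[0x09]=0x2e, mem[0x19]=0x91

MEM[0x0b,0x09,0x19] = 39 2e 91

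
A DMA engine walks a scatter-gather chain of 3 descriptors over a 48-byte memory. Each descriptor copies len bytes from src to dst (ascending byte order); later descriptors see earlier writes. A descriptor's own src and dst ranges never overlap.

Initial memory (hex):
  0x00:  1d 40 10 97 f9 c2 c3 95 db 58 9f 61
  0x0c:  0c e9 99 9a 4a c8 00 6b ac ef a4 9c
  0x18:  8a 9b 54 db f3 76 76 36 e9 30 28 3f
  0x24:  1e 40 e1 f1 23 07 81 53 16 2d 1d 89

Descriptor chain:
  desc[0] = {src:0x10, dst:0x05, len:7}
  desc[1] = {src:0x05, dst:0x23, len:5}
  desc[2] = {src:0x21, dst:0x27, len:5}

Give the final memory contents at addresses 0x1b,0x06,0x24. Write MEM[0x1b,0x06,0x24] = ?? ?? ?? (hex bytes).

D0: mem[0x05..0x0b] <- [4a c8 00 6b ac ef a4]
D1: mem[0x23..0x27] <- [4a c8 00 6b ac]
D2: mem[0x27..0x2b] <- [30 28 4a c8 00]
query mem[0x1b]=0xdb, mem[0x06]=0xc8, mem[0x24]=0xc8

MEM[0x1b,0x06,0x24] = db c8 c8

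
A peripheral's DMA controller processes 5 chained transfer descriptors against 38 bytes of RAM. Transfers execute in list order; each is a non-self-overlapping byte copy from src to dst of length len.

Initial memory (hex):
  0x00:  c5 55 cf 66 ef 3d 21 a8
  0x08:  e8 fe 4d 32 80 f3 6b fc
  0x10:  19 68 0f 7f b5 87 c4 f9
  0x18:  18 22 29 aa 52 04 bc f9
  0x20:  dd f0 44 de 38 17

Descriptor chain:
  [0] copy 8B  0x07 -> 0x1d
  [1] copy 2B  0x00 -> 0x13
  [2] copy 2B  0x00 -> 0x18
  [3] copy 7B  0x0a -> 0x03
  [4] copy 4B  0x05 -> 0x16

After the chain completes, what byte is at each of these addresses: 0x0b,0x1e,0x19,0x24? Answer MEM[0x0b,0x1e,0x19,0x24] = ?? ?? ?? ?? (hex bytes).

MEM[0x0b,0x1e,0x19,0x24] = 32 e8 fc 6b

D0: mem[0x1d..0x24] <- [a8 e8 fe 4d 32 80 f3 6b]
D1: mem[0x13..0x14] <- [c5 55]
D2: mem[0x18..0x19] <- [c5 55]
D3: mem[0x03..0x09] <- [4d 32 80 f3 6b fc 19]
D4: mem[0x16..0x19] <- [80 f3 6b fc]
query mem[0x0b]=0x32, mem[0x1e]=0xe8, mem[0x19]=0xfc, mem[0x24]=0x6b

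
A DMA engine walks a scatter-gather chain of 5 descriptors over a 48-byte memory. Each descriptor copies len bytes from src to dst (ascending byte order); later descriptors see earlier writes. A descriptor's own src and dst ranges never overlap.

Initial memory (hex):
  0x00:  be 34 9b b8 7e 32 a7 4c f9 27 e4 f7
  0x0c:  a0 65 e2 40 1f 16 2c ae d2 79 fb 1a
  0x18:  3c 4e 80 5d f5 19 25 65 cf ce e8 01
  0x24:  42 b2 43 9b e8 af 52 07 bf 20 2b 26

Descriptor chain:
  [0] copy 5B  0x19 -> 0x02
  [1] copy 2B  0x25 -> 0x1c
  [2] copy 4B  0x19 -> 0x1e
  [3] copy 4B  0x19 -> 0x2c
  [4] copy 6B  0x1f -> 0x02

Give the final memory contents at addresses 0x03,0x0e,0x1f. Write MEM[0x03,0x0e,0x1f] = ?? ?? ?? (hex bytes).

MEM[0x03,0x0e,0x1f] = 5d e2 80

#0 dst[0x02+5] := {0x4e,0x80,0x5d,0xf5,0x19}
#1 dst[0x1c+2] := {0xb2,0x43}
#2 dst[0x1e+4] := {0x4e,0x80,0x5d,0xb2}
#3 dst[0x2c+4] := {0x4e,0x80,0x5d,0xb2}
#4 dst[0x02+6] := {0x80,0x5d,0xb2,0xe8,0x01,0x42}
query mem[0x03]=0x5d, mem[0x0e]=0xe2, mem[0x1f]=0x80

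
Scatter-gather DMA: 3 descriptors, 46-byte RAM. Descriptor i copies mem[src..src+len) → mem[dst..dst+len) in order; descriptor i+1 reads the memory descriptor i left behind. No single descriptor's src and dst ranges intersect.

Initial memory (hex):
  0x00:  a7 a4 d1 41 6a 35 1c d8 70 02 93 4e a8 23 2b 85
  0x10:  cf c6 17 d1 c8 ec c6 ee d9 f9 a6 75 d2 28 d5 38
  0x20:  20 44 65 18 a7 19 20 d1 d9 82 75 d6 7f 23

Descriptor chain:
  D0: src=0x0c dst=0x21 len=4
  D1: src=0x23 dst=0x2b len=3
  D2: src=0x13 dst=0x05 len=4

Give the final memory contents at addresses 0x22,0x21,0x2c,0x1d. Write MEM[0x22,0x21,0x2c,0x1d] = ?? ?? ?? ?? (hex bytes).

  after D0: wrote 4B at 0x21 = a8232b85
  after D1: wrote 3B at 0x2b = 2b8519
  after D2: wrote 4B at 0x05 = d1c8ecc6
query mem[0x22]=0x23, mem[0x21]=0xa8, mem[0x2c]=0x85, mem[0x1d]=0x28

MEM[0x22,0x21,0x2c,0x1d] = 23 a8 85 28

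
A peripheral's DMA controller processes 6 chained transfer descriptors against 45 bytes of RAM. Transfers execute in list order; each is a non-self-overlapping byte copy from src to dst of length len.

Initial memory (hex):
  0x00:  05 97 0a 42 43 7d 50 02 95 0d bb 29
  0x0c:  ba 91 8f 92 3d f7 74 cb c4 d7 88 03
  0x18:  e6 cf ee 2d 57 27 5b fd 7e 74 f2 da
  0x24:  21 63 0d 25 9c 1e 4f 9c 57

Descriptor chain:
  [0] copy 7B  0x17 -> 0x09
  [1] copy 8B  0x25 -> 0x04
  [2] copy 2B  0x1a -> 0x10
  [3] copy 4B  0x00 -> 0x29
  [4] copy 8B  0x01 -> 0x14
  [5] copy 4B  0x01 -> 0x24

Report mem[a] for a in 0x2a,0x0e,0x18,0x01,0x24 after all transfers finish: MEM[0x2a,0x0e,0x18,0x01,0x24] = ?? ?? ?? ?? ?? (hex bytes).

D0: mem[0x09..0x0f] <- [03 e6 cf ee 2d 57 27]
D1: mem[0x04..0x0b] <- [63 0d 25 9c 1e 4f 9c 57]
D2: mem[0x10..0x11] <- [ee 2d]
D3: mem[0x29..0x2c] <- [05 97 0a 42]
D4: mem[0x14..0x1b] <- [97 0a 42 63 0d 25 9c 1e]
D5: mem[0x24..0x27] <- [97 0a 42 63]
query mem[0x2a]=0x97, mem[0x0e]=0x57, mem[0x18]=0x0d, mem[0x01]=0x97, mem[0x24]=0x97

MEM[0x2a,0x0e,0x18,0x01,0x24] = 97 57 0d 97 97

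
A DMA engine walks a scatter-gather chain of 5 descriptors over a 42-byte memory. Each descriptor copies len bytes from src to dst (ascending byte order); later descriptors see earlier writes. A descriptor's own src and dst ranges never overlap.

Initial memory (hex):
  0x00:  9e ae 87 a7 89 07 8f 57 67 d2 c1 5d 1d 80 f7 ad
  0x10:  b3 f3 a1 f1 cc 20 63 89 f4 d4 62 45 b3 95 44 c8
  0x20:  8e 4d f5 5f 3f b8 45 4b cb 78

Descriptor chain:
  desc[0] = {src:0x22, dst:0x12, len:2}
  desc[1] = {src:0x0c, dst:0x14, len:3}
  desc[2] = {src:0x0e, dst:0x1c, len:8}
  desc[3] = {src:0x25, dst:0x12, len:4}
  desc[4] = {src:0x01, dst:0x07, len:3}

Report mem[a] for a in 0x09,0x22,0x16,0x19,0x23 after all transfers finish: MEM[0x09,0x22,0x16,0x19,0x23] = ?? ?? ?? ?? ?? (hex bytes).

MEM[0x09,0x22,0x16,0x19,0x23] = a7 1d f7 d4 80

#0 dst[0x12+2] := {0xf5,0x5f}
#1 dst[0x14+3] := {0x1d,0x80,0xf7}
#2 dst[0x1c+8] := {0xf7,0xad,0xb3,0xf3,0xf5,0x5f,0x1d,0x80}
#3 dst[0x12+4] := {0xb8,0x45,0x4b,0xcb}
#4 dst[0x07+3] := {0xae,0x87,0xa7}
query mem[0x09]=0xa7, mem[0x22]=0x1d, mem[0x16]=0xf7, mem[0x19]=0xd4, mem[0x23]=0x80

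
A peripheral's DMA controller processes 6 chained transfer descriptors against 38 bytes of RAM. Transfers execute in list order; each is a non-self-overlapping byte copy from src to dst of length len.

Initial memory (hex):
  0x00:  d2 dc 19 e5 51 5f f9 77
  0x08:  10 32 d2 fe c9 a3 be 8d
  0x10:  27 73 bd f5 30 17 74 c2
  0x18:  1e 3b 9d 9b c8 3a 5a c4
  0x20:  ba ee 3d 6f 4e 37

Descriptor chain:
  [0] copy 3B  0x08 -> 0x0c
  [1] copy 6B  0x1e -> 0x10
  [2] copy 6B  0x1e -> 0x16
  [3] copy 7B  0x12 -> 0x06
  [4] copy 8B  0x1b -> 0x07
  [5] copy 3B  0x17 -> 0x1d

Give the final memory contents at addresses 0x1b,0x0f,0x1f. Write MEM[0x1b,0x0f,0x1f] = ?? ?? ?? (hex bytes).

[0] 0x08->0x0c len=3 : 10 32 d2
[1] 0x1e->0x10 len=6 : 5a c4 ba ee 3d 6f
[2] 0x1e->0x16 len=6 : 5a c4 ba ee 3d 6f
[3] 0x12->0x06 len=7 : ba ee 3d 6f 5a c4 ba
[4] 0x1b->0x07 len=8 : 6f c8 3a 5a c4 ba ee 3d
[5] 0x17->0x1d len=3 : c4 ba ee
query mem[0x1b]=0x6f, mem[0x0f]=0x8d, mem[0x1f]=0xee

MEM[0x1b,0x0f,0x1f] = 6f 8d ee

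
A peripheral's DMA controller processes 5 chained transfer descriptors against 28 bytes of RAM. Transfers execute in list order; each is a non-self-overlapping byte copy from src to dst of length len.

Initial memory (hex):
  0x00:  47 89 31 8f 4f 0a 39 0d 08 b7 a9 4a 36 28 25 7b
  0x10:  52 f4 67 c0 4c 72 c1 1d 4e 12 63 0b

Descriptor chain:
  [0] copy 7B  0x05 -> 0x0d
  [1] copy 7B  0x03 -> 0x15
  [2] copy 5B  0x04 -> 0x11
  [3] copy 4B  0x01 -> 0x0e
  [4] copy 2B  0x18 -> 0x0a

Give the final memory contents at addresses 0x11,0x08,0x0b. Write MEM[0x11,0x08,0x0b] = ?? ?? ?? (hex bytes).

MEM[0x11,0x08,0x0b] = 4f 08 0d

#0 dst[0x0d+7] := {0x0a,0x39,0x0d,0x08,0xb7,0xa9,0x4a}
#1 dst[0x15+7] := {0x8f,0x4f,0x0a,0x39,0x0d,0x08,0xb7}
#2 dst[0x11+5] := {0x4f,0x0a,0x39,0x0d,0x08}
#3 dst[0x0e+4] := {0x89,0x31,0x8f,0x4f}
#4 dst[0x0a+2] := {0x39,0x0d}
query mem[0x11]=0x4f, mem[0x08]=0x08, mem[0x0b]=0x0d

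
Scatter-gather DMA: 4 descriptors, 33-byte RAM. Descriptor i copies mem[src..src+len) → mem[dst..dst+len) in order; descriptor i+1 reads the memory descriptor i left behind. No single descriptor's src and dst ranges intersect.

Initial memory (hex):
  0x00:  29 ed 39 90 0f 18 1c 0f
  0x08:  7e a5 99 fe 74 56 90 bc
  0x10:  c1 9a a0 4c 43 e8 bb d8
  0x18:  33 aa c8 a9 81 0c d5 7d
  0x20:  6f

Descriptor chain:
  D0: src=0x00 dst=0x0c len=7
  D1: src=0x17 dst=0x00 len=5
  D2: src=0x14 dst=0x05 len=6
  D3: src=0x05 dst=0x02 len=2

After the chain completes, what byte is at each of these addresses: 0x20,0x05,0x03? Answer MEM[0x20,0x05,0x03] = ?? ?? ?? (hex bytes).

#0 dst[0x0c+7] := {0x29,0xed,0x39,0x90,0x0f,0x18,0x1c}
#1 dst[0x00+5] := {0xd8,0x33,0xaa,0xc8,0xa9}
#2 dst[0x05+6] := {0x43,0xe8,0xbb,0xd8,0x33,0xaa}
#3 dst[0x02+2] := {0x43,0xe8}
query mem[0x20]=0x6f, mem[0x05]=0x43, mem[0x03]=0xe8

MEM[0x20,0x05,0x03] = 6f 43 e8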